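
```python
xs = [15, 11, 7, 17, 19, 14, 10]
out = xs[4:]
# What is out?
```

xs has length 7. The slice xs[4:] selects indices [4, 5, 6] (4->19, 5->14, 6->10), giving [19, 14, 10].

[19, 14, 10]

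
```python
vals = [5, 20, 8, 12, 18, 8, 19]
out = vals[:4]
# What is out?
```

vals has length 7. The slice vals[:4] selects indices [0, 1, 2, 3] (0->5, 1->20, 2->8, 3->12), giving [5, 20, 8, 12].

[5, 20, 8, 12]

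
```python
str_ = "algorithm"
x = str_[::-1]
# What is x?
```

str_ has length 9. The slice str_[::-1] selects indices [8, 7, 6, 5, 4, 3, 2, 1, 0] (8->'m', 7->'h', 6->'t', 5->'i', 4->'r', 3->'o', 2->'g', 1->'l', 0->'a'), giving 'mhtirogla'.

'mhtirogla'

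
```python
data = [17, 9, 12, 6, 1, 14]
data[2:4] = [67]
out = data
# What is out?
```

data starts as [17, 9, 12, 6, 1, 14] (length 6). The slice data[2:4] covers indices [2, 3] with values [12, 6]. Replacing that slice with [67] (different length) produces [17, 9, 67, 1, 14].

[17, 9, 67, 1, 14]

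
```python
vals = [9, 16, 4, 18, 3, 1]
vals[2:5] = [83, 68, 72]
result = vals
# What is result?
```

vals starts as [9, 16, 4, 18, 3, 1] (length 6). The slice vals[2:5] covers indices [2, 3, 4] with values [4, 18, 3]. Replacing that slice with [83, 68, 72] (same length) produces [9, 16, 83, 68, 72, 1].

[9, 16, 83, 68, 72, 1]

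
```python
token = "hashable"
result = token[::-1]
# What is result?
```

token has length 8. The slice token[::-1] selects indices [7, 6, 5, 4, 3, 2, 1, 0] (7->'e', 6->'l', 5->'b', 4->'a', 3->'h', 2->'s', 1->'a', 0->'h'), giving 'elbahsah'.

'elbahsah'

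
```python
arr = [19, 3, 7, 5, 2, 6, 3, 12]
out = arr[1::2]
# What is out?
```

arr has length 8. The slice arr[1::2] selects indices [1, 3, 5, 7] (1->3, 3->5, 5->6, 7->12), giving [3, 5, 6, 12].

[3, 5, 6, 12]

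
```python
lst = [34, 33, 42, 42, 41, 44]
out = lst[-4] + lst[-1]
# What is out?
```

lst has length 6. Negative index -4 maps to positive index 6 + (-4) = 2. lst[2] = 42.
lst has length 6. Negative index -1 maps to positive index 6 + (-1) = 5. lst[5] = 44.
Sum: 42 + 44 = 86.

86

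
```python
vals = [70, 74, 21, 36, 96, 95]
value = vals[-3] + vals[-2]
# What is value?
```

vals has length 6. Negative index -3 maps to positive index 6 + (-3) = 3. vals[3] = 36.
vals has length 6. Negative index -2 maps to positive index 6 + (-2) = 4. vals[4] = 96.
Sum: 36 + 96 = 132.

132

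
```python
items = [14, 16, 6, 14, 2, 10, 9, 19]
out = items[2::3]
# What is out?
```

items has length 8. The slice items[2::3] selects indices [2, 5] (2->6, 5->10), giving [6, 10].

[6, 10]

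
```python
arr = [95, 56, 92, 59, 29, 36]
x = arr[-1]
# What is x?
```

arr has length 6. Negative index -1 maps to positive index 6 + (-1) = 5. arr[5] = 36.

36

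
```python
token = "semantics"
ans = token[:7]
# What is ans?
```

token has length 9. The slice token[:7] selects indices [0, 1, 2, 3, 4, 5, 6] (0->'s', 1->'e', 2->'m', 3->'a', 4->'n', 5->'t', 6->'i'), giving 'semanti'.

'semanti'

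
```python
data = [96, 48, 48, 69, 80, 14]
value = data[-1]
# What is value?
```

data has length 6. Negative index -1 maps to positive index 6 + (-1) = 5. data[5] = 14.

14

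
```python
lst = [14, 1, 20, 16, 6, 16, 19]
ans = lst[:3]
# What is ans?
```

lst has length 7. The slice lst[:3] selects indices [0, 1, 2] (0->14, 1->1, 2->20), giving [14, 1, 20].

[14, 1, 20]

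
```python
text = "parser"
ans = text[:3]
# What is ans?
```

text has length 6. The slice text[:3] selects indices [0, 1, 2] (0->'p', 1->'a', 2->'r'), giving 'par'.

'par'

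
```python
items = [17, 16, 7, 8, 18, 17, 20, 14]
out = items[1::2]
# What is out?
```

items has length 8. The slice items[1::2] selects indices [1, 3, 5, 7] (1->16, 3->8, 5->17, 7->14), giving [16, 8, 17, 14].

[16, 8, 17, 14]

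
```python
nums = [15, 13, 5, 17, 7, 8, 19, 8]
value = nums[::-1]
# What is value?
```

nums has length 8. The slice nums[::-1] selects indices [7, 6, 5, 4, 3, 2, 1, 0] (7->8, 6->19, 5->8, 4->7, 3->17, 2->5, 1->13, 0->15), giving [8, 19, 8, 7, 17, 5, 13, 15].

[8, 19, 8, 7, 17, 5, 13, 15]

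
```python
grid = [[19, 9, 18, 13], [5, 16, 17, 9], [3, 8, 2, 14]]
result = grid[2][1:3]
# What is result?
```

grid[2] = [3, 8, 2, 14]. grid[2] has length 4. The slice grid[2][1:3] selects indices [1, 2] (1->8, 2->2), giving [8, 2].

[8, 2]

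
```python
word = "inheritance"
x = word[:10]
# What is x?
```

word has length 11. The slice word[:10] selects indices [0, 1, 2, 3, 4, 5, 6, 7, 8, 9] (0->'i', 1->'n', 2->'h', 3->'e', 4->'r', 5->'i', 6->'t', 7->'a', 8->'n', 9->'c'), giving 'inheritanc'.

'inheritanc'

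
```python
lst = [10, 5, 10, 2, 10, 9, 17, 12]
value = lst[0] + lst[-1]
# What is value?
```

lst has length 8. lst[0] = 10.
lst has length 8. Negative index -1 maps to positive index 8 + (-1) = 7. lst[7] = 12.
Sum: 10 + 12 = 22.

22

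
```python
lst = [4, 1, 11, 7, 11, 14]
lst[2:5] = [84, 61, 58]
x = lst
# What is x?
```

lst starts as [4, 1, 11, 7, 11, 14] (length 6). The slice lst[2:5] covers indices [2, 3, 4] with values [11, 7, 11]. Replacing that slice with [84, 61, 58] (same length) produces [4, 1, 84, 61, 58, 14].

[4, 1, 84, 61, 58, 14]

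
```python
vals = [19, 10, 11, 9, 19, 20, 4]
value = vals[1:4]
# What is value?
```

vals has length 7. The slice vals[1:4] selects indices [1, 2, 3] (1->10, 2->11, 3->9), giving [10, 11, 9].

[10, 11, 9]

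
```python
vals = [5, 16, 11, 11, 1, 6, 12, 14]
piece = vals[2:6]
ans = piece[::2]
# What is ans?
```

vals has length 8. The slice vals[2:6] selects indices [2, 3, 4, 5] (2->11, 3->11, 4->1, 5->6), giving [11, 11, 1, 6]. So piece = [11, 11, 1, 6]. piece has length 4. The slice piece[::2] selects indices [0, 2] (0->11, 2->1), giving [11, 1].

[11, 1]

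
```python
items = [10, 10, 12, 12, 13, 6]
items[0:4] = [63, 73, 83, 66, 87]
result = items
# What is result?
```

items starts as [10, 10, 12, 12, 13, 6] (length 6). The slice items[0:4] covers indices [0, 1, 2, 3] with values [10, 10, 12, 12]. Replacing that slice with [63, 73, 83, 66, 87] (different length) produces [63, 73, 83, 66, 87, 13, 6].

[63, 73, 83, 66, 87, 13, 6]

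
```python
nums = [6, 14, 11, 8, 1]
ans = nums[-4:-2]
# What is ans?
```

nums has length 5. The slice nums[-4:-2] selects indices [1, 2] (1->14, 2->11), giving [14, 11].

[14, 11]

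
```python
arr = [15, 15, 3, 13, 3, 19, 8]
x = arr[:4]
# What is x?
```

arr has length 7. The slice arr[:4] selects indices [0, 1, 2, 3] (0->15, 1->15, 2->3, 3->13), giving [15, 15, 3, 13].

[15, 15, 3, 13]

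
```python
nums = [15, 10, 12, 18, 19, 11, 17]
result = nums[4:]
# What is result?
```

nums has length 7. The slice nums[4:] selects indices [4, 5, 6] (4->19, 5->11, 6->17), giving [19, 11, 17].

[19, 11, 17]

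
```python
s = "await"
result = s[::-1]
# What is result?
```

s has length 5. The slice s[::-1] selects indices [4, 3, 2, 1, 0] (4->'t', 3->'i', 2->'a', 1->'w', 0->'a'), giving 'tiawa'.

'tiawa'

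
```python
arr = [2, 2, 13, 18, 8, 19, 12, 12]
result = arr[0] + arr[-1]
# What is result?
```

arr has length 8. arr[0] = 2.
arr has length 8. Negative index -1 maps to positive index 8 + (-1) = 7. arr[7] = 12.
Sum: 2 + 12 = 14.

14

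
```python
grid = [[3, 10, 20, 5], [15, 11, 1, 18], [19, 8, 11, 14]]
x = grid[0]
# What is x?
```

grid has 3 rows. Row 0 is [3, 10, 20, 5].

[3, 10, 20, 5]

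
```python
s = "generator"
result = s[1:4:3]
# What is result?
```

s has length 9. The slice s[1:4:3] selects indices [1] (1->'e'), giving 'e'.

'e'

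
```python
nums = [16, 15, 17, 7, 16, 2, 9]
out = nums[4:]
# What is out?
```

nums has length 7. The slice nums[4:] selects indices [4, 5, 6] (4->16, 5->2, 6->9), giving [16, 2, 9].

[16, 2, 9]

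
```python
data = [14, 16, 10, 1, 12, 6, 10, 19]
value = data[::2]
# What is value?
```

data has length 8. The slice data[::2] selects indices [0, 2, 4, 6] (0->14, 2->10, 4->12, 6->10), giving [14, 10, 12, 10].

[14, 10, 12, 10]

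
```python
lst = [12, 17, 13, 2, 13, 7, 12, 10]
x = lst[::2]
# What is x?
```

lst has length 8. The slice lst[::2] selects indices [0, 2, 4, 6] (0->12, 2->13, 4->13, 6->12), giving [12, 13, 13, 12].

[12, 13, 13, 12]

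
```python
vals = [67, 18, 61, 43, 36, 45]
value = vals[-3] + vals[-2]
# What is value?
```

vals has length 6. Negative index -3 maps to positive index 6 + (-3) = 3. vals[3] = 43.
vals has length 6. Negative index -2 maps to positive index 6 + (-2) = 4. vals[4] = 36.
Sum: 43 + 36 = 79.

79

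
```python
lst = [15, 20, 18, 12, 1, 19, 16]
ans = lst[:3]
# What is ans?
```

lst has length 7. The slice lst[:3] selects indices [0, 1, 2] (0->15, 1->20, 2->18), giving [15, 20, 18].

[15, 20, 18]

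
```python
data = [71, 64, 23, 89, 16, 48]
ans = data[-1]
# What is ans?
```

data has length 6. Negative index -1 maps to positive index 6 + (-1) = 5. data[5] = 48.

48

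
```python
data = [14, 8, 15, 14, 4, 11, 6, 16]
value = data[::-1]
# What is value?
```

data has length 8. The slice data[::-1] selects indices [7, 6, 5, 4, 3, 2, 1, 0] (7->16, 6->6, 5->11, 4->4, 3->14, 2->15, 1->8, 0->14), giving [16, 6, 11, 4, 14, 15, 8, 14].

[16, 6, 11, 4, 14, 15, 8, 14]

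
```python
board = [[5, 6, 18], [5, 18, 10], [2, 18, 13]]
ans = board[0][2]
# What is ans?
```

board[0] = [5, 6, 18]. Taking column 2 of that row yields 18.

18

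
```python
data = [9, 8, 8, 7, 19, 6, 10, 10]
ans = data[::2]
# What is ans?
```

data has length 8. The slice data[::2] selects indices [0, 2, 4, 6] (0->9, 2->8, 4->19, 6->10), giving [9, 8, 19, 10].

[9, 8, 19, 10]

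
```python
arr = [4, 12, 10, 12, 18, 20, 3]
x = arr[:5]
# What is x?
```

arr has length 7. The slice arr[:5] selects indices [0, 1, 2, 3, 4] (0->4, 1->12, 2->10, 3->12, 4->18), giving [4, 12, 10, 12, 18].

[4, 12, 10, 12, 18]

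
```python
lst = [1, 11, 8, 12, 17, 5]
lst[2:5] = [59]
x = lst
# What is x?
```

lst starts as [1, 11, 8, 12, 17, 5] (length 6). The slice lst[2:5] covers indices [2, 3, 4] with values [8, 12, 17]. Replacing that slice with [59] (different length) produces [1, 11, 59, 5].

[1, 11, 59, 5]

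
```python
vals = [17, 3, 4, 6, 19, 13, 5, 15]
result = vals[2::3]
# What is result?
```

vals has length 8. The slice vals[2::3] selects indices [2, 5] (2->4, 5->13), giving [4, 13].

[4, 13]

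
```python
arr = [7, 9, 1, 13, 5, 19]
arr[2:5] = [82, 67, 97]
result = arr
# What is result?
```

arr starts as [7, 9, 1, 13, 5, 19] (length 6). The slice arr[2:5] covers indices [2, 3, 4] with values [1, 13, 5]. Replacing that slice with [82, 67, 97] (same length) produces [7, 9, 82, 67, 97, 19].

[7, 9, 82, 67, 97, 19]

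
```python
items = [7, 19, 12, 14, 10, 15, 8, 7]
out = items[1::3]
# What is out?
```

items has length 8. The slice items[1::3] selects indices [1, 4, 7] (1->19, 4->10, 7->7), giving [19, 10, 7].

[19, 10, 7]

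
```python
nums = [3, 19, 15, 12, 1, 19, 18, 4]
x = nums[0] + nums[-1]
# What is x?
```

nums has length 8. nums[0] = 3.
nums has length 8. Negative index -1 maps to positive index 8 + (-1) = 7. nums[7] = 4.
Sum: 3 + 4 = 7.

7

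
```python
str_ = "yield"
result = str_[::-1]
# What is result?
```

str_ has length 5. The slice str_[::-1] selects indices [4, 3, 2, 1, 0] (4->'d', 3->'l', 2->'e', 1->'i', 0->'y'), giving 'dleiy'.

'dleiy'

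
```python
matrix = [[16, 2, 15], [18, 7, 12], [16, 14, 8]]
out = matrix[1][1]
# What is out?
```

matrix[1] = [18, 7, 12]. Taking column 1 of that row yields 7.

7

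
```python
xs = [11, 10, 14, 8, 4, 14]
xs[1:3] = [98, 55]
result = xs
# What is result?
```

xs starts as [11, 10, 14, 8, 4, 14] (length 6). The slice xs[1:3] covers indices [1, 2] with values [10, 14]. Replacing that slice with [98, 55] (same length) produces [11, 98, 55, 8, 4, 14].

[11, 98, 55, 8, 4, 14]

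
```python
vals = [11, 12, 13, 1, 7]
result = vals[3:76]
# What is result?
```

vals has length 5. The slice vals[3:76] selects indices [3, 4] (3->1, 4->7), giving [1, 7].

[1, 7]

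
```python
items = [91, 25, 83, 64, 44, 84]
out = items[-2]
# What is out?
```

items has length 6. Negative index -2 maps to positive index 6 + (-2) = 4. items[4] = 44.

44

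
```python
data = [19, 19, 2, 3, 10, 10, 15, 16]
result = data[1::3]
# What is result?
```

data has length 8. The slice data[1::3] selects indices [1, 4, 7] (1->19, 4->10, 7->16), giving [19, 10, 16].

[19, 10, 16]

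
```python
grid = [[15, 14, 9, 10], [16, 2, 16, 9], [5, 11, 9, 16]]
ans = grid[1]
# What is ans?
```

grid has 3 rows. Row 1 is [16, 2, 16, 9].

[16, 2, 16, 9]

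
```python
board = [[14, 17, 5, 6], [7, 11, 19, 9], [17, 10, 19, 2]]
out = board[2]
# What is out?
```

board has 3 rows. Row 2 is [17, 10, 19, 2].

[17, 10, 19, 2]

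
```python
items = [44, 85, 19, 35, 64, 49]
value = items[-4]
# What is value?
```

items has length 6. Negative index -4 maps to positive index 6 + (-4) = 2. items[2] = 19.

19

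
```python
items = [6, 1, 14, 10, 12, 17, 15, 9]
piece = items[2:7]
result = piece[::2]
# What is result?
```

items has length 8. The slice items[2:7] selects indices [2, 3, 4, 5, 6] (2->14, 3->10, 4->12, 5->17, 6->15), giving [14, 10, 12, 17, 15]. So piece = [14, 10, 12, 17, 15]. piece has length 5. The slice piece[::2] selects indices [0, 2, 4] (0->14, 2->12, 4->15), giving [14, 12, 15].

[14, 12, 15]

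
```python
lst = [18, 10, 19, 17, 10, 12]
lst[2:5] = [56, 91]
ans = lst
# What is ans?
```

lst starts as [18, 10, 19, 17, 10, 12] (length 6). The slice lst[2:5] covers indices [2, 3, 4] with values [19, 17, 10]. Replacing that slice with [56, 91] (different length) produces [18, 10, 56, 91, 12].

[18, 10, 56, 91, 12]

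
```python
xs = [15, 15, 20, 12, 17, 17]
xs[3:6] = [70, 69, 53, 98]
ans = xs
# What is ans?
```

xs starts as [15, 15, 20, 12, 17, 17] (length 6). The slice xs[3:6] covers indices [3, 4, 5] with values [12, 17, 17]. Replacing that slice with [70, 69, 53, 98] (different length) produces [15, 15, 20, 70, 69, 53, 98].

[15, 15, 20, 70, 69, 53, 98]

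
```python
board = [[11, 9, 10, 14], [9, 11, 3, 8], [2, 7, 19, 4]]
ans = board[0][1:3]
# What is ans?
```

board[0] = [11, 9, 10, 14]. board[0] has length 4. The slice board[0][1:3] selects indices [1, 2] (1->9, 2->10), giving [9, 10].

[9, 10]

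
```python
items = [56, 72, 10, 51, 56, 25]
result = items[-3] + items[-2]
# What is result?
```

items has length 6. Negative index -3 maps to positive index 6 + (-3) = 3. items[3] = 51.
items has length 6. Negative index -2 maps to positive index 6 + (-2) = 4. items[4] = 56.
Sum: 51 + 56 = 107.

107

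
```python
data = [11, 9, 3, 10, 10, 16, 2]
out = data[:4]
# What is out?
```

data has length 7. The slice data[:4] selects indices [0, 1, 2, 3] (0->11, 1->9, 2->3, 3->10), giving [11, 9, 3, 10].

[11, 9, 3, 10]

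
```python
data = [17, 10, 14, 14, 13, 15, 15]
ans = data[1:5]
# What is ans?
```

data has length 7. The slice data[1:5] selects indices [1, 2, 3, 4] (1->10, 2->14, 3->14, 4->13), giving [10, 14, 14, 13].

[10, 14, 14, 13]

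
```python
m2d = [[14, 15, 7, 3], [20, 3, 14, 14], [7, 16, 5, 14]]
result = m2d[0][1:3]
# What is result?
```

m2d[0] = [14, 15, 7, 3]. m2d[0] has length 4. The slice m2d[0][1:3] selects indices [1, 2] (1->15, 2->7), giving [15, 7].

[15, 7]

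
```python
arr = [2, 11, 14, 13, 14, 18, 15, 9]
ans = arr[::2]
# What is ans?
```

arr has length 8. The slice arr[::2] selects indices [0, 2, 4, 6] (0->2, 2->14, 4->14, 6->15), giving [2, 14, 14, 15].

[2, 14, 14, 15]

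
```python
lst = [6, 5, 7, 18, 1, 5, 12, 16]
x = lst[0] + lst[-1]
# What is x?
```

lst has length 8. lst[0] = 6.
lst has length 8. Negative index -1 maps to positive index 8 + (-1) = 7. lst[7] = 16.
Sum: 6 + 16 = 22.

22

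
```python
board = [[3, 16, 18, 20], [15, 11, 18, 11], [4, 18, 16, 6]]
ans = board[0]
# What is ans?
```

board has 3 rows. Row 0 is [3, 16, 18, 20].

[3, 16, 18, 20]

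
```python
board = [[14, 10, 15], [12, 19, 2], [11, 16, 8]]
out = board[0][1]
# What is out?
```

board[0] = [14, 10, 15]. Taking column 1 of that row yields 10.

10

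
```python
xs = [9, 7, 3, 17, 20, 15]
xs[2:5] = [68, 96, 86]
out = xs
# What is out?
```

xs starts as [9, 7, 3, 17, 20, 15] (length 6). The slice xs[2:5] covers indices [2, 3, 4] with values [3, 17, 20]. Replacing that slice with [68, 96, 86] (same length) produces [9, 7, 68, 96, 86, 15].

[9, 7, 68, 96, 86, 15]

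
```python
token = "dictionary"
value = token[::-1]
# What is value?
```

token has length 10. The slice token[::-1] selects indices [9, 8, 7, 6, 5, 4, 3, 2, 1, 0] (9->'y', 8->'r', 7->'a', 6->'n', 5->'o', 4->'i', 3->'t', 2->'c', 1->'i', 0->'d'), giving 'yranoitcid'.

'yranoitcid'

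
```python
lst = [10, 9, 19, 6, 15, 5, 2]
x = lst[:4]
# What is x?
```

lst has length 7. The slice lst[:4] selects indices [0, 1, 2, 3] (0->10, 1->9, 2->19, 3->6), giving [10, 9, 19, 6].

[10, 9, 19, 6]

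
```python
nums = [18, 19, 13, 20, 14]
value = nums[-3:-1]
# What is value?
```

nums has length 5. The slice nums[-3:-1] selects indices [2, 3] (2->13, 3->20), giving [13, 20].

[13, 20]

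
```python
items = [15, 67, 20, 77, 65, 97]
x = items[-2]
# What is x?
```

items has length 6. Negative index -2 maps to positive index 6 + (-2) = 4. items[4] = 65.

65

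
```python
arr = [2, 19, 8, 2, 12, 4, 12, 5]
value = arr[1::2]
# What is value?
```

arr has length 8. The slice arr[1::2] selects indices [1, 3, 5, 7] (1->19, 3->2, 5->4, 7->5), giving [19, 2, 4, 5].

[19, 2, 4, 5]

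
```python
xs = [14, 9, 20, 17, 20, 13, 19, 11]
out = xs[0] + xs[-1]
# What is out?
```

xs has length 8. xs[0] = 14.
xs has length 8. Negative index -1 maps to positive index 8 + (-1) = 7. xs[7] = 11.
Sum: 14 + 11 = 25.

25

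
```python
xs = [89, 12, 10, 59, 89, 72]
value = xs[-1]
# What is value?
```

xs has length 6. Negative index -1 maps to positive index 6 + (-1) = 5. xs[5] = 72.

72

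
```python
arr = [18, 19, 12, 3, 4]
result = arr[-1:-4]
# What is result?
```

arr has length 5. The slice arr[-1:-4] resolves to an empty index range, so the result is [].

[]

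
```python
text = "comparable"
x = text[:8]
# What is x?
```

text has length 10. The slice text[:8] selects indices [0, 1, 2, 3, 4, 5, 6, 7] (0->'c', 1->'o', 2->'m', 3->'p', 4->'a', 5->'r', 6->'a', 7->'b'), giving 'comparab'.

'comparab'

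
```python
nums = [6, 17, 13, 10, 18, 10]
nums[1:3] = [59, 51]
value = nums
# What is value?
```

nums starts as [6, 17, 13, 10, 18, 10] (length 6). The slice nums[1:3] covers indices [1, 2] with values [17, 13]. Replacing that slice with [59, 51] (same length) produces [6, 59, 51, 10, 18, 10].

[6, 59, 51, 10, 18, 10]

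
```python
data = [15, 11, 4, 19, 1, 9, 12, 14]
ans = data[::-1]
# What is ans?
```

data has length 8. The slice data[::-1] selects indices [7, 6, 5, 4, 3, 2, 1, 0] (7->14, 6->12, 5->9, 4->1, 3->19, 2->4, 1->11, 0->15), giving [14, 12, 9, 1, 19, 4, 11, 15].

[14, 12, 9, 1, 19, 4, 11, 15]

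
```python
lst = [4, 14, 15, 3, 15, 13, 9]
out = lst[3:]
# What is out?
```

lst has length 7. The slice lst[3:] selects indices [3, 4, 5, 6] (3->3, 4->15, 5->13, 6->9), giving [3, 15, 13, 9].

[3, 15, 13, 9]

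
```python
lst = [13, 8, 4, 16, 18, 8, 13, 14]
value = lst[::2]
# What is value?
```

lst has length 8. The slice lst[::2] selects indices [0, 2, 4, 6] (0->13, 2->4, 4->18, 6->13), giving [13, 4, 18, 13].

[13, 4, 18, 13]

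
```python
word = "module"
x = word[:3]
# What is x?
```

word has length 6. The slice word[:3] selects indices [0, 1, 2] (0->'m', 1->'o', 2->'d'), giving 'mod'.

'mod'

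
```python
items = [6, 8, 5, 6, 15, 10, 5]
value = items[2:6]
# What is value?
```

items has length 7. The slice items[2:6] selects indices [2, 3, 4, 5] (2->5, 3->6, 4->15, 5->10), giving [5, 6, 15, 10].

[5, 6, 15, 10]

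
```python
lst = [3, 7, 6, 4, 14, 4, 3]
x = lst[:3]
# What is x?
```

lst has length 7. The slice lst[:3] selects indices [0, 1, 2] (0->3, 1->7, 2->6), giving [3, 7, 6].

[3, 7, 6]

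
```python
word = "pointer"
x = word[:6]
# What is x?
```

word has length 7. The slice word[:6] selects indices [0, 1, 2, 3, 4, 5] (0->'p', 1->'o', 2->'i', 3->'n', 4->'t', 5->'e'), giving 'pointe'.

'pointe'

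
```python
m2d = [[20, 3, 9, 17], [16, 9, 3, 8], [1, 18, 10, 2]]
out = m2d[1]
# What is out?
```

m2d has 3 rows. Row 1 is [16, 9, 3, 8].

[16, 9, 3, 8]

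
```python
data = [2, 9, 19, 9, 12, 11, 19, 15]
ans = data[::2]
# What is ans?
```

data has length 8. The slice data[::2] selects indices [0, 2, 4, 6] (0->2, 2->19, 4->12, 6->19), giving [2, 19, 12, 19].

[2, 19, 12, 19]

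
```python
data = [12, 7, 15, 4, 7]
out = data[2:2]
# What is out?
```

data has length 5. The slice data[2:2] resolves to an empty index range, so the result is [].

[]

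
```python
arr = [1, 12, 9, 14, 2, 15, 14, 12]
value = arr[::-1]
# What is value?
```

arr has length 8. The slice arr[::-1] selects indices [7, 6, 5, 4, 3, 2, 1, 0] (7->12, 6->14, 5->15, 4->2, 3->14, 2->9, 1->12, 0->1), giving [12, 14, 15, 2, 14, 9, 12, 1].

[12, 14, 15, 2, 14, 9, 12, 1]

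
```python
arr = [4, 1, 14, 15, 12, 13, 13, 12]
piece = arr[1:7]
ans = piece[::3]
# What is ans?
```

arr has length 8. The slice arr[1:7] selects indices [1, 2, 3, 4, 5, 6] (1->1, 2->14, 3->15, 4->12, 5->13, 6->13), giving [1, 14, 15, 12, 13, 13]. So piece = [1, 14, 15, 12, 13, 13]. piece has length 6. The slice piece[::3] selects indices [0, 3] (0->1, 3->12), giving [1, 12].

[1, 12]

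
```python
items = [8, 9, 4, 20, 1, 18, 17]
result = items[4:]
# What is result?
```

items has length 7. The slice items[4:] selects indices [4, 5, 6] (4->1, 5->18, 6->17), giving [1, 18, 17].

[1, 18, 17]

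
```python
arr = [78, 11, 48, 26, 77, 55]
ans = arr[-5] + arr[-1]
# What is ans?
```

arr has length 6. Negative index -5 maps to positive index 6 + (-5) = 1. arr[1] = 11.
arr has length 6. Negative index -1 maps to positive index 6 + (-1) = 5. arr[5] = 55.
Sum: 11 + 55 = 66.

66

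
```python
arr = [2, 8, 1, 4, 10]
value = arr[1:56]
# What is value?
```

arr has length 5. The slice arr[1:56] selects indices [1, 2, 3, 4] (1->8, 2->1, 3->4, 4->10), giving [8, 1, 4, 10].

[8, 1, 4, 10]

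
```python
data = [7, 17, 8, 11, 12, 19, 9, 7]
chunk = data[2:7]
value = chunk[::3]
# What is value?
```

data has length 8. The slice data[2:7] selects indices [2, 3, 4, 5, 6] (2->8, 3->11, 4->12, 5->19, 6->9), giving [8, 11, 12, 19, 9]. So chunk = [8, 11, 12, 19, 9]. chunk has length 5. The slice chunk[::3] selects indices [0, 3] (0->8, 3->19), giving [8, 19].

[8, 19]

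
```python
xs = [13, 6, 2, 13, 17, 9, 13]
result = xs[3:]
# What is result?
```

xs has length 7. The slice xs[3:] selects indices [3, 4, 5, 6] (3->13, 4->17, 5->9, 6->13), giving [13, 17, 9, 13].

[13, 17, 9, 13]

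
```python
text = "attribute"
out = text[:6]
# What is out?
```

text has length 9. The slice text[:6] selects indices [0, 1, 2, 3, 4, 5] (0->'a', 1->'t', 2->'t', 3->'r', 4->'i', 5->'b'), giving 'attrib'.

'attrib'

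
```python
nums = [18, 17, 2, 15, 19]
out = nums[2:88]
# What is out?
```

nums has length 5. The slice nums[2:88] selects indices [2, 3, 4] (2->2, 3->15, 4->19), giving [2, 15, 19].

[2, 15, 19]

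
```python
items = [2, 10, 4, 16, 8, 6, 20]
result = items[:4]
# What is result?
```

items has length 7. The slice items[:4] selects indices [0, 1, 2, 3] (0->2, 1->10, 2->4, 3->16), giving [2, 10, 4, 16].

[2, 10, 4, 16]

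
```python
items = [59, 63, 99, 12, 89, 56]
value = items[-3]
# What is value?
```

items has length 6. Negative index -3 maps to positive index 6 + (-3) = 3. items[3] = 12.

12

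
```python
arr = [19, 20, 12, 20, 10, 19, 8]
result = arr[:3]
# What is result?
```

arr has length 7. The slice arr[:3] selects indices [0, 1, 2] (0->19, 1->20, 2->12), giving [19, 20, 12].

[19, 20, 12]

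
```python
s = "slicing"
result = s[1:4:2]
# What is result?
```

s has length 7. The slice s[1:4:2] selects indices [1, 3] (1->'l', 3->'c'), giving 'lc'.

'lc'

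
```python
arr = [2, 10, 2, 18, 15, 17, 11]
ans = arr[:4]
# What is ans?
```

arr has length 7. The slice arr[:4] selects indices [0, 1, 2, 3] (0->2, 1->10, 2->2, 3->18), giving [2, 10, 2, 18].

[2, 10, 2, 18]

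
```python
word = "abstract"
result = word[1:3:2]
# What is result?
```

word has length 8. The slice word[1:3:2] selects indices [1] (1->'b'), giving 'b'.

'b'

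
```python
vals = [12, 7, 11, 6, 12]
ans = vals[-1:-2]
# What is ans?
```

vals has length 5. The slice vals[-1:-2] resolves to an empty index range, so the result is [].

[]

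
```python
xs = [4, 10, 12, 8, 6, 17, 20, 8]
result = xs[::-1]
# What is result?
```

xs has length 8. The slice xs[::-1] selects indices [7, 6, 5, 4, 3, 2, 1, 0] (7->8, 6->20, 5->17, 4->6, 3->8, 2->12, 1->10, 0->4), giving [8, 20, 17, 6, 8, 12, 10, 4].

[8, 20, 17, 6, 8, 12, 10, 4]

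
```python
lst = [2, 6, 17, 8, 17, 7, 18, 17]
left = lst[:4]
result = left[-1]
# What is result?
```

lst has length 8. The slice lst[:4] selects indices [0, 1, 2, 3] (0->2, 1->6, 2->17, 3->8), giving [2, 6, 17, 8]. So left = [2, 6, 17, 8]. Then left[-1] = 8.

8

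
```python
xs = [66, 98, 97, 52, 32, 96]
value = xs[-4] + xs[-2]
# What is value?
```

xs has length 6. Negative index -4 maps to positive index 6 + (-4) = 2. xs[2] = 97.
xs has length 6. Negative index -2 maps to positive index 6 + (-2) = 4. xs[4] = 32.
Sum: 97 + 32 = 129.

129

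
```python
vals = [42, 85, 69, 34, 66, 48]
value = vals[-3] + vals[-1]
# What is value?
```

vals has length 6. Negative index -3 maps to positive index 6 + (-3) = 3. vals[3] = 34.
vals has length 6. Negative index -1 maps to positive index 6 + (-1) = 5. vals[5] = 48.
Sum: 34 + 48 = 82.

82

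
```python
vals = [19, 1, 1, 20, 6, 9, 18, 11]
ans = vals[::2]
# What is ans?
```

vals has length 8. The slice vals[::2] selects indices [0, 2, 4, 6] (0->19, 2->1, 4->6, 6->18), giving [19, 1, 6, 18].

[19, 1, 6, 18]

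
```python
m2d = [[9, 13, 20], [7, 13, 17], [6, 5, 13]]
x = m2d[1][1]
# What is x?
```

m2d[1] = [7, 13, 17]. Taking column 1 of that row yields 13.

13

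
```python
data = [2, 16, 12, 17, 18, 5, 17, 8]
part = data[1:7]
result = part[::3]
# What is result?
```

data has length 8. The slice data[1:7] selects indices [1, 2, 3, 4, 5, 6] (1->16, 2->12, 3->17, 4->18, 5->5, 6->17), giving [16, 12, 17, 18, 5, 17]. So part = [16, 12, 17, 18, 5, 17]. part has length 6. The slice part[::3] selects indices [0, 3] (0->16, 3->18), giving [16, 18].

[16, 18]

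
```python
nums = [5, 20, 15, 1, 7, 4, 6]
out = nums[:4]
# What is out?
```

nums has length 7. The slice nums[:4] selects indices [0, 1, 2, 3] (0->5, 1->20, 2->15, 3->1), giving [5, 20, 15, 1].

[5, 20, 15, 1]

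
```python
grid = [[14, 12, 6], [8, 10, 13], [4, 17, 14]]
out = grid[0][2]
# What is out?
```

grid[0] = [14, 12, 6]. Taking column 2 of that row yields 6.

6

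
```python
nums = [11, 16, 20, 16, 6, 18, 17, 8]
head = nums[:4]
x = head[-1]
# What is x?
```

nums has length 8. The slice nums[:4] selects indices [0, 1, 2, 3] (0->11, 1->16, 2->20, 3->16), giving [11, 16, 20, 16]. So head = [11, 16, 20, 16]. Then head[-1] = 16.

16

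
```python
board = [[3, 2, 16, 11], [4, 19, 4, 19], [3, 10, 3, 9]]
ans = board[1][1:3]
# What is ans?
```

board[1] = [4, 19, 4, 19]. board[1] has length 4. The slice board[1][1:3] selects indices [1, 2] (1->19, 2->4), giving [19, 4].

[19, 4]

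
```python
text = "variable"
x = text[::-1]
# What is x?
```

text has length 8. The slice text[::-1] selects indices [7, 6, 5, 4, 3, 2, 1, 0] (7->'e', 6->'l', 5->'b', 4->'a', 3->'i', 2->'r', 1->'a', 0->'v'), giving 'elbairav'.

'elbairav'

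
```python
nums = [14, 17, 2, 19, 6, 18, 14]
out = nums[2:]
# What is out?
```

nums has length 7. The slice nums[2:] selects indices [2, 3, 4, 5, 6] (2->2, 3->19, 4->6, 5->18, 6->14), giving [2, 19, 6, 18, 14].

[2, 19, 6, 18, 14]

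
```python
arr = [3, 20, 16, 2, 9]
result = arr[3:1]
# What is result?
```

arr has length 5. The slice arr[3:1] resolves to an empty index range, so the result is [].

[]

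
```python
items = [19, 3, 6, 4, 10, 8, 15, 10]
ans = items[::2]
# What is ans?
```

items has length 8. The slice items[::2] selects indices [0, 2, 4, 6] (0->19, 2->6, 4->10, 6->15), giving [19, 6, 10, 15].

[19, 6, 10, 15]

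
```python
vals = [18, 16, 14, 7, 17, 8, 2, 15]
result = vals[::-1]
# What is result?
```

vals has length 8. The slice vals[::-1] selects indices [7, 6, 5, 4, 3, 2, 1, 0] (7->15, 6->2, 5->8, 4->17, 3->7, 2->14, 1->16, 0->18), giving [15, 2, 8, 17, 7, 14, 16, 18].

[15, 2, 8, 17, 7, 14, 16, 18]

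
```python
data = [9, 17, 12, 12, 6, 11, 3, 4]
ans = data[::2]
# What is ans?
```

data has length 8. The slice data[::2] selects indices [0, 2, 4, 6] (0->9, 2->12, 4->6, 6->3), giving [9, 12, 6, 3].

[9, 12, 6, 3]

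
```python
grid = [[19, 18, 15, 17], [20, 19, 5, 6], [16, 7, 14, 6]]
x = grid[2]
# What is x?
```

grid has 3 rows. Row 2 is [16, 7, 14, 6].

[16, 7, 14, 6]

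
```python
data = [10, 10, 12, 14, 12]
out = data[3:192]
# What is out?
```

data has length 5. The slice data[3:192] selects indices [3, 4] (3->14, 4->12), giving [14, 12].

[14, 12]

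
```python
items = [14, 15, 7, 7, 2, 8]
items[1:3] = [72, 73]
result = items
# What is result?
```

items starts as [14, 15, 7, 7, 2, 8] (length 6). The slice items[1:3] covers indices [1, 2] with values [15, 7]. Replacing that slice with [72, 73] (same length) produces [14, 72, 73, 7, 2, 8].

[14, 72, 73, 7, 2, 8]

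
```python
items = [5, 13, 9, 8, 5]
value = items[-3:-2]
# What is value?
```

items has length 5. The slice items[-3:-2] selects indices [2] (2->9), giving [9].

[9]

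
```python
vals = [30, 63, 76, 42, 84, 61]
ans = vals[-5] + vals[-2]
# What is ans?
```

vals has length 6. Negative index -5 maps to positive index 6 + (-5) = 1. vals[1] = 63.
vals has length 6. Negative index -2 maps to positive index 6 + (-2) = 4. vals[4] = 84.
Sum: 63 + 84 = 147.

147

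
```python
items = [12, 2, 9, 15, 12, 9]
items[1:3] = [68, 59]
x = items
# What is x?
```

items starts as [12, 2, 9, 15, 12, 9] (length 6). The slice items[1:3] covers indices [1, 2] with values [2, 9]. Replacing that slice with [68, 59] (same length) produces [12, 68, 59, 15, 12, 9].

[12, 68, 59, 15, 12, 9]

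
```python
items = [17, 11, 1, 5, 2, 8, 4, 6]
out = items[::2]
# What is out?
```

items has length 8. The slice items[::2] selects indices [0, 2, 4, 6] (0->17, 2->1, 4->2, 6->4), giving [17, 1, 2, 4].

[17, 1, 2, 4]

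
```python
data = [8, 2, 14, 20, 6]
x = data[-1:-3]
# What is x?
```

data has length 5. The slice data[-1:-3] resolves to an empty index range, so the result is [].

[]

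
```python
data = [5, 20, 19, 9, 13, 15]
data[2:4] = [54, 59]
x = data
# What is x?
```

data starts as [5, 20, 19, 9, 13, 15] (length 6). The slice data[2:4] covers indices [2, 3] with values [19, 9]. Replacing that slice with [54, 59] (same length) produces [5, 20, 54, 59, 13, 15].

[5, 20, 54, 59, 13, 15]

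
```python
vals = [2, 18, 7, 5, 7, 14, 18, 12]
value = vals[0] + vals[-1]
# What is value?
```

vals has length 8. vals[0] = 2.
vals has length 8. Negative index -1 maps to positive index 8 + (-1) = 7. vals[7] = 12.
Sum: 2 + 12 = 14.

14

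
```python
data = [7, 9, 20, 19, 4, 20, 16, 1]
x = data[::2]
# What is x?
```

data has length 8. The slice data[::2] selects indices [0, 2, 4, 6] (0->7, 2->20, 4->4, 6->16), giving [7, 20, 4, 16].

[7, 20, 4, 16]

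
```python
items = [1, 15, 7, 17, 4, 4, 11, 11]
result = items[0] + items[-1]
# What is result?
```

items has length 8. items[0] = 1.
items has length 8. Negative index -1 maps to positive index 8 + (-1) = 7. items[7] = 11.
Sum: 1 + 11 = 12.

12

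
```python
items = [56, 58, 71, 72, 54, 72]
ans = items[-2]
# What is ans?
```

items has length 6. Negative index -2 maps to positive index 6 + (-2) = 4. items[4] = 54.

54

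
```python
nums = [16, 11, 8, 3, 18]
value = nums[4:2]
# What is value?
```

nums has length 5. The slice nums[4:2] resolves to an empty index range, so the result is [].

[]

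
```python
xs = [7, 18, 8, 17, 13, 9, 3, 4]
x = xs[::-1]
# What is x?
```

xs has length 8. The slice xs[::-1] selects indices [7, 6, 5, 4, 3, 2, 1, 0] (7->4, 6->3, 5->9, 4->13, 3->17, 2->8, 1->18, 0->7), giving [4, 3, 9, 13, 17, 8, 18, 7].

[4, 3, 9, 13, 17, 8, 18, 7]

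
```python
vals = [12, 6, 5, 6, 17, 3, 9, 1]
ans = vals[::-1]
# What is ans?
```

vals has length 8. The slice vals[::-1] selects indices [7, 6, 5, 4, 3, 2, 1, 0] (7->1, 6->9, 5->3, 4->17, 3->6, 2->5, 1->6, 0->12), giving [1, 9, 3, 17, 6, 5, 6, 12].

[1, 9, 3, 17, 6, 5, 6, 12]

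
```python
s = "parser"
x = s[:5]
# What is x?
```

s has length 6. The slice s[:5] selects indices [0, 1, 2, 3, 4] (0->'p', 1->'a', 2->'r', 3->'s', 4->'e'), giving 'parse'.

'parse'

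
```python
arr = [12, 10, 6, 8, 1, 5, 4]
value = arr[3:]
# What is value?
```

arr has length 7. The slice arr[3:] selects indices [3, 4, 5, 6] (3->8, 4->1, 5->5, 6->4), giving [8, 1, 5, 4].

[8, 1, 5, 4]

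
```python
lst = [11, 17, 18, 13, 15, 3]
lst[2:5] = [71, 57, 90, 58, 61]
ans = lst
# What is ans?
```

lst starts as [11, 17, 18, 13, 15, 3] (length 6). The slice lst[2:5] covers indices [2, 3, 4] with values [18, 13, 15]. Replacing that slice with [71, 57, 90, 58, 61] (different length) produces [11, 17, 71, 57, 90, 58, 61, 3].

[11, 17, 71, 57, 90, 58, 61, 3]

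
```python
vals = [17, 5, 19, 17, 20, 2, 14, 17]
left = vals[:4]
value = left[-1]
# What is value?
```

vals has length 8. The slice vals[:4] selects indices [0, 1, 2, 3] (0->17, 1->5, 2->19, 3->17), giving [17, 5, 19, 17]. So left = [17, 5, 19, 17]. Then left[-1] = 17.

17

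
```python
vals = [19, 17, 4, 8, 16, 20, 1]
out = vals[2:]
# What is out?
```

vals has length 7. The slice vals[2:] selects indices [2, 3, 4, 5, 6] (2->4, 3->8, 4->16, 5->20, 6->1), giving [4, 8, 16, 20, 1].

[4, 8, 16, 20, 1]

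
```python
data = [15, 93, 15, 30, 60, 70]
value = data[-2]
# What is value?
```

data has length 6. Negative index -2 maps to positive index 6 + (-2) = 4. data[4] = 60.

60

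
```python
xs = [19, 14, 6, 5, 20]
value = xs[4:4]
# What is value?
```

xs has length 5. The slice xs[4:4] resolves to an empty index range, so the result is [].

[]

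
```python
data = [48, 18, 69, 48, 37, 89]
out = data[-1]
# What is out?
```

data has length 6. Negative index -1 maps to positive index 6 + (-1) = 5. data[5] = 89.

89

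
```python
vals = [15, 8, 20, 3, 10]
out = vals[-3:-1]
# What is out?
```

vals has length 5. The slice vals[-3:-1] selects indices [2, 3] (2->20, 3->3), giving [20, 3].

[20, 3]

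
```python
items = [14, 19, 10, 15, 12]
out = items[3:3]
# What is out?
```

items has length 5. The slice items[3:3] resolves to an empty index range, so the result is [].

[]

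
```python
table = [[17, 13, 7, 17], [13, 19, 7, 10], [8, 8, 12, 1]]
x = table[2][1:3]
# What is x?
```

table[2] = [8, 8, 12, 1]. table[2] has length 4. The slice table[2][1:3] selects indices [1, 2] (1->8, 2->12), giving [8, 12].

[8, 12]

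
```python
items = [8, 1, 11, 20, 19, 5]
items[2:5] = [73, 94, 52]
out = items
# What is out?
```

items starts as [8, 1, 11, 20, 19, 5] (length 6). The slice items[2:5] covers indices [2, 3, 4] with values [11, 20, 19]. Replacing that slice with [73, 94, 52] (same length) produces [8, 1, 73, 94, 52, 5].

[8, 1, 73, 94, 52, 5]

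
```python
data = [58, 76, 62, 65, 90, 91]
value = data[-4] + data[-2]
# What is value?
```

data has length 6. Negative index -4 maps to positive index 6 + (-4) = 2. data[2] = 62.
data has length 6. Negative index -2 maps to positive index 6 + (-2) = 4. data[4] = 90.
Sum: 62 + 90 = 152.

152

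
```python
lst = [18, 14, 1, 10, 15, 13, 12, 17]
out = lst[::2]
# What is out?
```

lst has length 8. The slice lst[::2] selects indices [0, 2, 4, 6] (0->18, 2->1, 4->15, 6->12), giving [18, 1, 15, 12].

[18, 1, 15, 12]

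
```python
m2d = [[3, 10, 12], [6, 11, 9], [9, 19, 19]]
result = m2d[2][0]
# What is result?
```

m2d[2] = [9, 19, 19]. Taking column 0 of that row yields 9.

9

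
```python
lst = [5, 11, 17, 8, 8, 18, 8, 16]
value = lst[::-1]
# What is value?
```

lst has length 8. The slice lst[::-1] selects indices [7, 6, 5, 4, 3, 2, 1, 0] (7->16, 6->8, 5->18, 4->8, 3->8, 2->17, 1->11, 0->5), giving [16, 8, 18, 8, 8, 17, 11, 5].

[16, 8, 18, 8, 8, 17, 11, 5]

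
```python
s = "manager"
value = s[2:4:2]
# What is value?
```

s has length 7. The slice s[2:4:2] selects indices [2] (2->'n'), giving 'n'.

'n'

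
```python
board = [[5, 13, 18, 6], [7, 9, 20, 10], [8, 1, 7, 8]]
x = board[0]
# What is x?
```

board has 3 rows. Row 0 is [5, 13, 18, 6].

[5, 13, 18, 6]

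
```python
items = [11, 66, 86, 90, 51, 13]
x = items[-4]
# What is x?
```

items has length 6. Negative index -4 maps to positive index 6 + (-4) = 2. items[2] = 86.

86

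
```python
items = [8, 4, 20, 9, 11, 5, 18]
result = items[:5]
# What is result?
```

items has length 7. The slice items[:5] selects indices [0, 1, 2, 3, 4] (0->8, 1->4, 2->20, 3->9, 4->11), giving [8, 4, 20, 9, 11].

[8, 4, 20, 9, 11]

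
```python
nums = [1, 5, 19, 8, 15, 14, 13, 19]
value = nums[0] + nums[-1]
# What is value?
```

nums has length 8. nums[0] = 1.
nums has length 8. Negative index -1 maps to positive index 8 + (-1) = 7. nums[7] = 19.
Sum: 1 + 19 = 20.

20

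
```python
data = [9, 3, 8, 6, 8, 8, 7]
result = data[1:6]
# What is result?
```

data has length 7. The slice data[1:6] selects indices [1, 2, 3, 4, 5] (1->3, 2->8, 3->6, 4->8, 5->8), giving [3, 8, 6, 8, 8].

[3, 8, 6, 8, 8]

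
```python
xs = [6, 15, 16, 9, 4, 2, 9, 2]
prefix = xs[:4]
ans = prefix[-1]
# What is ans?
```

xs has length 8. The slice xs[:4] selects indices [0, 1, 2, 3] (0->6, 1->15, 2->16, 3->9), giving [6, 15, 16, 9]. So prefix = [6, 15, 16, 9]. Then prefix[-1] = 9.

9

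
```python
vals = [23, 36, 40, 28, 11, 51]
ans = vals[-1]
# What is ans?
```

vals has length 6. Negative index -1 maps to positive index 6 + (-1) = 5. vals[5] = 51.

51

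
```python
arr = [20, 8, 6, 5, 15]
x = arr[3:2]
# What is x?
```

arr has length 5. The slice arr[3:2] resolves to an empty index range, so the result is [].

[]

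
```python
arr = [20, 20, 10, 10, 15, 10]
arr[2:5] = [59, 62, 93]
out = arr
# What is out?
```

arr starts as [20, 20, 10, 10, 15, 10] (length 6). The slice arr[2:5] covers indices [2, 3, 4] with values [10, 10, 15]. Replacing that slice with [59, 62, 93] (same length) produces [20, 20, 59, 62, 93, 10].

[20, 20, 59, 62, 93, 10]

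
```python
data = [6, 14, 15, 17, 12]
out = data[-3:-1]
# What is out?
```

data has length 5. The slice data[-3:-1] selects indices [2, 3] (2->15, 3->17), giving [15, 17].

[15, 17]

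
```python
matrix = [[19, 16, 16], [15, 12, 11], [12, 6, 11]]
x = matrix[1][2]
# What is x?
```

matrix[1] = [15, 12, 11]. Taking column 2 of that row yields 11.

11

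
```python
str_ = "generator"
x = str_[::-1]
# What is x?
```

str_ has length 9. The slice str_[::-1] selects indices [8, 7, 6, 5, 4, 3, 2, 1, 0] (8->'r', 7->'o', 6->'t', 5->'a', 4->'r', 3->'e', 2->'n', 1->'e', 0->'g'), giving 'rotareneg'.

'rotareneg'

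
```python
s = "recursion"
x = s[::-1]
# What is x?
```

s has length 9. The slice s[::-1] selects indices [8, 7, 6, 5, 4, 3, 2, 1, 0] (8->'n', 7->'o', 6->'i', 5->'s', 4->'r', 3->'u', 2->'c', 1->'e', 0->'r'), giving 'noisrucer'.

'noisrucer'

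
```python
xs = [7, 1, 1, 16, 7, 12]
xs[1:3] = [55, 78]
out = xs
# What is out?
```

xs starts as [7, 1, 1, 16, 7, 12] (length 6). The slice xs[1:3] covers indices [1, 2] with values [1, 1]. Replacing that slice with [55, 78] (same length) produces [7, 55, 78, 16, 7, 12].

[7, 55, 78, 16, 7, 12]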